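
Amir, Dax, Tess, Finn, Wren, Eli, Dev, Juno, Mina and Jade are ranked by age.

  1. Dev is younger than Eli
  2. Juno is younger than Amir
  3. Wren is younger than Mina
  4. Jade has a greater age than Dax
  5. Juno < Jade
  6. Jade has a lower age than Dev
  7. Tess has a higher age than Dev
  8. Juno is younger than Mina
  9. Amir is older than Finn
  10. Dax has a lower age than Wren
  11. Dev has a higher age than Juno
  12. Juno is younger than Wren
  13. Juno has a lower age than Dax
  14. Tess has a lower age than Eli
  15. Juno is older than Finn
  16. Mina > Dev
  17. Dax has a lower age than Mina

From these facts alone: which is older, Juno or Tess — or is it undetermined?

Following the relations from Juno: Juno < Dax < Jade < Dev < Tess.
So Tess is older.

Tess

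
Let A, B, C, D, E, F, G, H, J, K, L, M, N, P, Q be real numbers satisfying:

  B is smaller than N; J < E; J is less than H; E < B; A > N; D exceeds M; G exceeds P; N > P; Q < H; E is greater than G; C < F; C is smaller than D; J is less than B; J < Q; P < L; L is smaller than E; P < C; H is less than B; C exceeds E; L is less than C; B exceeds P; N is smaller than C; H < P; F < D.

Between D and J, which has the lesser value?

J

Link the given pairs in sequence: J < Q; Q < H; H < P; P < G; G < E; E < B; B < N; N < C; C < F; F < D.
Chaining these gives J < Q < H < P < G < E < B < N < C < F < D.
So J < D; J is the smaller of the two.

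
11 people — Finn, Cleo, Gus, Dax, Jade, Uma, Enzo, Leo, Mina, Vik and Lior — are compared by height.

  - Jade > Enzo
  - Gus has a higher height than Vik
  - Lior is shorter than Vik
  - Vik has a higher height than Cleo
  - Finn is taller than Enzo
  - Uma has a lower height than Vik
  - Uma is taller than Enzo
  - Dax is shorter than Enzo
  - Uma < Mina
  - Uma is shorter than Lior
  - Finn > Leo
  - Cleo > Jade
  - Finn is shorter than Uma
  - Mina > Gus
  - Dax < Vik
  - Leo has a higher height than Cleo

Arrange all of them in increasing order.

Dax < Enzo < Jade < Cleo < Leo < Finn < Uma < Lior < Vik < Gus < Mina

Each adjacent pair is fixed by a given relation: Dax < Enzo; Enzo < Jade; Jade < Cleo; Cleo < Leo; Leo < Finn; Finn < Uma; Uma < Lior; Lior < Vik; Vik < Gus; Gus < Mina. Chaining them end to end gives the full order.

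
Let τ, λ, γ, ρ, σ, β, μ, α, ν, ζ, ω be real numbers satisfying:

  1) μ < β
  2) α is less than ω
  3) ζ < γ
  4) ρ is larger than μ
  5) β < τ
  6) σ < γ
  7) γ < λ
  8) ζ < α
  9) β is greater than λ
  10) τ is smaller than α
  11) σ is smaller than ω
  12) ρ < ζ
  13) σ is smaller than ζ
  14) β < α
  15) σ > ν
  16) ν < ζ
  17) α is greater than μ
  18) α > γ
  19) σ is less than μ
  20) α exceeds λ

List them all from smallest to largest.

Each adjacent pair is fixed by a given relation: ν < σ; σ < μ; μ < ρ; ρ < ζ; ζ < γ; γ < λ; λ < β; β < τ; τ < α; α < ω. Chaining them end to end gives the full order.

ν < σ < μ < ρ < ζ < γ < λ < β < τ < α < ω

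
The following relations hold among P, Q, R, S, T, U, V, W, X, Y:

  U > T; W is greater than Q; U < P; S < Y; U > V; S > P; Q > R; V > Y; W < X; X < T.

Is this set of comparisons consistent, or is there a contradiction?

inconsistent

We have V < U stated directly, yet also U < P < S < Y < V by chaining the others — so U < V. Contradiction.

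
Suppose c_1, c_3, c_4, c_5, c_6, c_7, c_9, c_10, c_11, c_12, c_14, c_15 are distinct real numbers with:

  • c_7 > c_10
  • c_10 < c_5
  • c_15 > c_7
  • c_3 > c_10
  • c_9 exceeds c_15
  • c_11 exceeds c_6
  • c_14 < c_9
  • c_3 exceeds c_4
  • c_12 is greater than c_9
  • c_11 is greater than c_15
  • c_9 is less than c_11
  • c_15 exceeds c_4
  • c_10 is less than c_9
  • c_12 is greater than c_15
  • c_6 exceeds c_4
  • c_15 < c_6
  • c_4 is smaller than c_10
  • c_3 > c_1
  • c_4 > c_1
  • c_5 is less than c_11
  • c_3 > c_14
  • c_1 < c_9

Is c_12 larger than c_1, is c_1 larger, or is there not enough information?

c_12

c_1 < c_4 and c_4 < c_10 give c_1 < c_10.
With c_10 < c_7: c_1 < c_4 < c_10 < c_7.
Then c_7 < c_15 extends the chain to c_15.
Then c_15 < c_9 extends the chain to c_9.
Then c_9 < c_12 extends the chain to c_12.
So c_12 is larger.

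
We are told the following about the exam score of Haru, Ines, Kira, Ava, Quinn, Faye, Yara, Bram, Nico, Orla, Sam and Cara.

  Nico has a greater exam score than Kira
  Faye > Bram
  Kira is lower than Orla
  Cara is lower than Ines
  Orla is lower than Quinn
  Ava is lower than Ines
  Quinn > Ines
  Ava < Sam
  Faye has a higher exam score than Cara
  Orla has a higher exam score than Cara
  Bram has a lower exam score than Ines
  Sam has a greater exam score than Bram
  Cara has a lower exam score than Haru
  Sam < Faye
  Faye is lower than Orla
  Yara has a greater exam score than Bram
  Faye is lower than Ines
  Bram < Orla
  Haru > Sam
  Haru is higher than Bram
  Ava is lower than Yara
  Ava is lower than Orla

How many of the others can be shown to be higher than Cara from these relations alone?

Directly above Cara: Haru, Faye, Orla, Ines.
One step further: Quinn (5 so far).
No other element is forced above Cara by the given relations, so the count is 5.

5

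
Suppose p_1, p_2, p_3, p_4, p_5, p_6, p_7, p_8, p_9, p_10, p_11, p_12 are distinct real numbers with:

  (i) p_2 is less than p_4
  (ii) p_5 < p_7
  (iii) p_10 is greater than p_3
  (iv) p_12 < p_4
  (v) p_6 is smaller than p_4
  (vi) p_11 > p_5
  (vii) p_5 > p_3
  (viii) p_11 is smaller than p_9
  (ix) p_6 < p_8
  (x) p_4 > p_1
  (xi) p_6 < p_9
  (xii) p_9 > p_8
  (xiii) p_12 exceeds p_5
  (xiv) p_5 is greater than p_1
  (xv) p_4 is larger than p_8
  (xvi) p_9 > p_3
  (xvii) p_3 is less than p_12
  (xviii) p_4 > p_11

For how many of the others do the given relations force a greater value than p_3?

7

Directly above p_3: p_5, p_12, p_9, p_10.
One step further: p_11, p_7, p_4 (7 so far).
No other element is forced above p_3 by the given relations, so the count is 7.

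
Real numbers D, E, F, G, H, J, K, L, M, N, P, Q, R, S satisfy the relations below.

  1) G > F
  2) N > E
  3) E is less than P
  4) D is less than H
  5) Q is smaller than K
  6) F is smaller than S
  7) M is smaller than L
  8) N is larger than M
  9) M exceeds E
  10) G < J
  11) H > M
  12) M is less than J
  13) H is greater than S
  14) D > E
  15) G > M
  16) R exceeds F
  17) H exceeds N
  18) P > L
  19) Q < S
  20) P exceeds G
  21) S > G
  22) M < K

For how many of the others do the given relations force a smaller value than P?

Directly below P: E, G, L.
One step further: F, M (5 so far).
Nothing else is reachable below P; 5 in all.

5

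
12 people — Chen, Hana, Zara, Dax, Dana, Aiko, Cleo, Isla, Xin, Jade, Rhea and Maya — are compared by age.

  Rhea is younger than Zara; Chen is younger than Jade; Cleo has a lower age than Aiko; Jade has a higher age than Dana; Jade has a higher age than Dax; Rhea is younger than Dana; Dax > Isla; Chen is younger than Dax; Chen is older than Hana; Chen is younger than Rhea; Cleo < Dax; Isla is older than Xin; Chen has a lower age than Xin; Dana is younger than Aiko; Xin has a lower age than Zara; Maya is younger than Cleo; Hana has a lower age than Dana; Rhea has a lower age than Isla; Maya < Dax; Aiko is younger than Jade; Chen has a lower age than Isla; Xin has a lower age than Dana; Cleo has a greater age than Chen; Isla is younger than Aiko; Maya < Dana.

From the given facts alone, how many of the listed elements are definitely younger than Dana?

5

The elements the relations force below Dana are Hana, Chen, Xin, Maya, Rhea — no chain reaches any other.
That is 5.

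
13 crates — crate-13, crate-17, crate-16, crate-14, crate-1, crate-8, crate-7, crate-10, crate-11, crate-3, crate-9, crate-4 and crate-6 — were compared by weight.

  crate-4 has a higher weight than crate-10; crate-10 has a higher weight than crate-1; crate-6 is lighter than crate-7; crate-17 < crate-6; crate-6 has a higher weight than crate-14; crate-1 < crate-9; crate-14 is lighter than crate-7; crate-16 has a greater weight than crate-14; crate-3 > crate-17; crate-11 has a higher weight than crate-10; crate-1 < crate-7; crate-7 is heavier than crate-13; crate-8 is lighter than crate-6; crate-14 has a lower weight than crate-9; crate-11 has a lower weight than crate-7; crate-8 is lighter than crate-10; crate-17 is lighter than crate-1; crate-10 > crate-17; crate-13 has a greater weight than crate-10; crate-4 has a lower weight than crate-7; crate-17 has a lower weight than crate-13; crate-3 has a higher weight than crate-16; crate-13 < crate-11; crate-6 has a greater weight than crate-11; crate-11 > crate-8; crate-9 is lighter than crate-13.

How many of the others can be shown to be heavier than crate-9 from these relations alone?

4

From crate-9 the given relations immediately reach crate-13.
From those, crate-11, crate-7 — 3 in total.
From those, crate-6 — 4 in total.
Nothing else is reachable above crate-9; 4 in all.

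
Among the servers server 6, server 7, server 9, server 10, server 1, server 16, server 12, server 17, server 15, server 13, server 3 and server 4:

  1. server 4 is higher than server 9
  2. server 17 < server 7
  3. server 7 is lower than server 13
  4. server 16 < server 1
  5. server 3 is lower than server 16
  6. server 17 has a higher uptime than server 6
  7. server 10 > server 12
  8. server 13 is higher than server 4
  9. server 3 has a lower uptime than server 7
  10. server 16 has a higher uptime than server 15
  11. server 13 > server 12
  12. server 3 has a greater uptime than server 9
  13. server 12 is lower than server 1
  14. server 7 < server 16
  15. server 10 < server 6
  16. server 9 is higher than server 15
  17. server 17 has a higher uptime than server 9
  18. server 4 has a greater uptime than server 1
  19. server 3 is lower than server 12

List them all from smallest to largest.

Nothing is placed below server 15, so it is least; from there server 15 < server 9; server 9 < server 3; server 3 < server 12; server 12 < server 10; server 10 < server 6; server 6 < server 17; server 17 < server 7; server 7 < server 16; server 16 < server 1; server 1 < server 4; server 4 < server 13, each given directly.

server 15 < server 9 < server 3 < server 12 < server 10 < server 6 < server 17 < server 7 < server 16 < server 1 < server 4 < server 13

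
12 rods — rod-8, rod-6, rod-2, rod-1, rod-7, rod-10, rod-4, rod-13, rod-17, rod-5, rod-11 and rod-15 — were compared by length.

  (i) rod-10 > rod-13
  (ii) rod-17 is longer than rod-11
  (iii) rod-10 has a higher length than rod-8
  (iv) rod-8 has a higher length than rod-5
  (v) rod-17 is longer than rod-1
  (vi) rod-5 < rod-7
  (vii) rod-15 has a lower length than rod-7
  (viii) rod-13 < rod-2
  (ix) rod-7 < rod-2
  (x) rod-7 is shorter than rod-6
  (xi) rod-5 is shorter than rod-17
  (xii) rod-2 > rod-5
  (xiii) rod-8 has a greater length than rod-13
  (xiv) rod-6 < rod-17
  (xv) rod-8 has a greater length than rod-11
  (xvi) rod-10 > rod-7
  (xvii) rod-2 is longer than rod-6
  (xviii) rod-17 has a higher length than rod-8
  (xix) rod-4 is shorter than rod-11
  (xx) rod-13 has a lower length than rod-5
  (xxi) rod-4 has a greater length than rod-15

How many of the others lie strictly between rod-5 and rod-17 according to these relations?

3

Chaining upward from rod-5 reaches: rod-7, rod-8, rod-6, rod-10, rod-2.
Chaining downward from rod-17 reaches: rod-13, rod-1, rod-15, rod-7, rod-4, rod-11, rod-8, rod-6.
Strictly between rod-5 and rod-17 are those in both lists: rod-7, rod-8, rod-6 — 3 elements.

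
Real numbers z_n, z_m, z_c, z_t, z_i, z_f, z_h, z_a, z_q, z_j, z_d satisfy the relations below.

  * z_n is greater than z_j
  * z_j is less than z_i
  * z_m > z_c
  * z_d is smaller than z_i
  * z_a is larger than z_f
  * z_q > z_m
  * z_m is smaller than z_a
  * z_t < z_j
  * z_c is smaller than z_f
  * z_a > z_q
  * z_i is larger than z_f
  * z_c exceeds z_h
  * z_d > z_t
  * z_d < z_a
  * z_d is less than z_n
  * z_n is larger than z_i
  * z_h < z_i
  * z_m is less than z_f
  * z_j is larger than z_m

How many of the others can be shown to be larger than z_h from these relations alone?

8

Directly above z_h: z_c, z_i.
One step further: z_m, z_f, z_n (5 so far).
One step further: z_j, z_q, z_a (8 so far).
No other element is forced above z_h by the given relations, so the count is 8.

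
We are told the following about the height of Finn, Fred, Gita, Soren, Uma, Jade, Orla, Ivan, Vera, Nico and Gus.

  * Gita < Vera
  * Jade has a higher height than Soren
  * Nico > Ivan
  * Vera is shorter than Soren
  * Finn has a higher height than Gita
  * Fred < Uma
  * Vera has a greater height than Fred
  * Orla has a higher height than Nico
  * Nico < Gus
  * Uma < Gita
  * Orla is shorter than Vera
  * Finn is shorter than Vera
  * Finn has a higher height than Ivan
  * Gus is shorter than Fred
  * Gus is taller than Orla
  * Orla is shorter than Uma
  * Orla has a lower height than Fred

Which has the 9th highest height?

Orla

Chaining the given pairs: Ivan < Nico < Orla < Gus < Fred < Uma < Gita < Finn < Vera < Soren < Jade.
Counting 9 from the largest end gives Orla.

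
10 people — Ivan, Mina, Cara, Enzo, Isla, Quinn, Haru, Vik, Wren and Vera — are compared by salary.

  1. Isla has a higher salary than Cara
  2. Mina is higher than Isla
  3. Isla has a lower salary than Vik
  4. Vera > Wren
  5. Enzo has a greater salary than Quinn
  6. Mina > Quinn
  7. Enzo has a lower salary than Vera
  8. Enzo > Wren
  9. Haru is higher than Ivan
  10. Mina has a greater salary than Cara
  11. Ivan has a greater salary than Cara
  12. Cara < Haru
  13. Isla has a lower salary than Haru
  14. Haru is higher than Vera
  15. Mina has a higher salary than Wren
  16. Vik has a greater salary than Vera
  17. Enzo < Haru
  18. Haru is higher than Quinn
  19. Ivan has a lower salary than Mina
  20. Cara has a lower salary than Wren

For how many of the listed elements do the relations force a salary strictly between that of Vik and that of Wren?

2

Chaining upward from Wren reaches: Mina, Enzo, Vera, Haru.
Chaining downward from Vik reaches: Cara, Isla, Quinn, Enzo, Vera.
Strictly between Wren and Vik are those in both lists: Enzo, Vera — 2 elements.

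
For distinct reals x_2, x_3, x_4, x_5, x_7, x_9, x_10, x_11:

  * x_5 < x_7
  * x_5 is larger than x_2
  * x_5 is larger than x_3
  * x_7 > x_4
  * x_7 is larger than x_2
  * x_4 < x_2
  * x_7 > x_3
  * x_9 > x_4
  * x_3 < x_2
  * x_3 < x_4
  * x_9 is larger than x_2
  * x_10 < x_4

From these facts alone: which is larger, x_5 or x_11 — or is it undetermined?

Following every chain through x_11: nothing is chained to x_11.
x_5 is not reached, and no chain runs the other way from x_5 to x_11.
So the given relations leave the order of x_11 and x_5 undetermined.

undetermined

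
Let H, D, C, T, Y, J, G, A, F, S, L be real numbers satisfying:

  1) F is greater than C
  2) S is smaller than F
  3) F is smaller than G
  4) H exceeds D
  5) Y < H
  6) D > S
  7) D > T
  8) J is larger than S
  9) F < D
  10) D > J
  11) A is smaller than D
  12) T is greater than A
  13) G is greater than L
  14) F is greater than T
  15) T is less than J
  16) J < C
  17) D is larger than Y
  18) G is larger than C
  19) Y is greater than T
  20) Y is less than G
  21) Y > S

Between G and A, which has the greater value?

Link the given pairs in sequence: A < T; T < J; J < C; C < F; F < G.
Chaining these gives A < T < J < C < F < G.
So A < G; G is the larger of the two.

G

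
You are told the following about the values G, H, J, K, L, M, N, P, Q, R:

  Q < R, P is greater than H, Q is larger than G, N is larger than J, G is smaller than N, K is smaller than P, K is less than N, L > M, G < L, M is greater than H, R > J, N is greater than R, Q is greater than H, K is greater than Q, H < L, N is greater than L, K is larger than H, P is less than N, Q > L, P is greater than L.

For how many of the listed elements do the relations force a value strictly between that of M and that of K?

The relations place M below K. An element lies strictly between them when it is forced above M and also forced below K.
Above M: {L, Q, P, R, N}. Below K: {H, G, L, Q}.
Intersection: {L, Q} — 2.

2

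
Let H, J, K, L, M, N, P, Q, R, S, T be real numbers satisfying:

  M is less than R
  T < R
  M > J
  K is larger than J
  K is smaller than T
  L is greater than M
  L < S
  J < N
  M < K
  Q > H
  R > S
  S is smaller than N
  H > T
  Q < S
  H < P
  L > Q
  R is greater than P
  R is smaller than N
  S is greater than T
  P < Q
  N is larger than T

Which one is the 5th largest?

Q

The consecutive relations fix a unique order: J < M < K < T < H < P < Q < L < S < R < N.
Counting 5 from the largest end gives Q.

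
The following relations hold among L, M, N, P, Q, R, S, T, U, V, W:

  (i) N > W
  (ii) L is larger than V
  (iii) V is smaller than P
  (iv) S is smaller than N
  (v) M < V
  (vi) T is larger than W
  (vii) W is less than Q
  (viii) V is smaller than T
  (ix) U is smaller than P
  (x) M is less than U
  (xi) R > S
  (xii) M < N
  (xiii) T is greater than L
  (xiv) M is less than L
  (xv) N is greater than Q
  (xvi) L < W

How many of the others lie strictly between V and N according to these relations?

Chaining upward from V reaches: L, W, P, T, Q.
Chaining downward from N reaches: M, S, L, W, Q.
Strictly between V and N are those in both lists: L, W, Q — 3 elements.

3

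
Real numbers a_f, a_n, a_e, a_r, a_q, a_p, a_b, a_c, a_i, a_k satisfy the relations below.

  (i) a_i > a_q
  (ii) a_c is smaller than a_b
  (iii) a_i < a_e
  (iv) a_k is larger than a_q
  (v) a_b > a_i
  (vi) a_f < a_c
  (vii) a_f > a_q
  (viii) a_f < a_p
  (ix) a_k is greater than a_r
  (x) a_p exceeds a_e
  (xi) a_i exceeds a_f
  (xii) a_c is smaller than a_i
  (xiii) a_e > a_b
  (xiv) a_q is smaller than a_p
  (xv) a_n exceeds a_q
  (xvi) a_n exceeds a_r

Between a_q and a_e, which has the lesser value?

a_q

Chaining the given relations: a_q < a_f < a_c < a_i < a_b < a_e.
So a_q < a_e; a_q is the smaller of the two.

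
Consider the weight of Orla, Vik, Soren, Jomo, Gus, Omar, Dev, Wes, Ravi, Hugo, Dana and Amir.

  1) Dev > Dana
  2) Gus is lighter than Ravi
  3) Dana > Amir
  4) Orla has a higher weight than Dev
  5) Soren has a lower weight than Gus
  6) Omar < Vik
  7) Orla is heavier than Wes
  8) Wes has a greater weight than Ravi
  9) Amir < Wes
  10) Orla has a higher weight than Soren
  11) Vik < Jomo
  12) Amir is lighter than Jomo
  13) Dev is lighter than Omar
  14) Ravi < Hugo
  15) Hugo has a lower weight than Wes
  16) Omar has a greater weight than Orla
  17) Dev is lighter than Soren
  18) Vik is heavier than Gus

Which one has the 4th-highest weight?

Chaining the given pairs: Amir < Dana < Dev < Soren < Gus < Ravi < Hugo < Wes < Orla < Omar < Vik < Jomo.
The 4th largest is Orla.

Orla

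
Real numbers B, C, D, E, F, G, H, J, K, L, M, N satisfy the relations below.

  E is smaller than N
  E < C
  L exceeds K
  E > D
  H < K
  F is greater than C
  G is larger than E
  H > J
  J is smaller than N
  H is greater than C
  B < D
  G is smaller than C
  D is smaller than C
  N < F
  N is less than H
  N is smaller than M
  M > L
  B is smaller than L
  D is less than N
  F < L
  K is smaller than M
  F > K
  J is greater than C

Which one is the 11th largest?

Chaining the given pairs: B < D < E < G < C < J < N < H < K < F < L < M.
The 11th largest is D.

D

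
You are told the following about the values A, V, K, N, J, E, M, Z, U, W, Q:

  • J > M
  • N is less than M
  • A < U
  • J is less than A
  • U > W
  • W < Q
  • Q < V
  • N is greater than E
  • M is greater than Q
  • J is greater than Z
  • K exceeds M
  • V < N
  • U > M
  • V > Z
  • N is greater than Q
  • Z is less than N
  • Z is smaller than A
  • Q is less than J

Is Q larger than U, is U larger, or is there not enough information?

U

Q < V < N < M < J < A < U, by transitivity through V, N, M, J, A.
So U is larger.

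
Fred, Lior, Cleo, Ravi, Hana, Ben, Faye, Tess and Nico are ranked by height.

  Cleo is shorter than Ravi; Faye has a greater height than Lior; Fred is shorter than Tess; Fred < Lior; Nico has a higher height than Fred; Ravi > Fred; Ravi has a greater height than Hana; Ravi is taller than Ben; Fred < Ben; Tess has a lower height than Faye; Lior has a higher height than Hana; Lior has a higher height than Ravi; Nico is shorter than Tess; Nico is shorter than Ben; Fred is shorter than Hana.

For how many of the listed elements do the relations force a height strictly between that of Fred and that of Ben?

Chaining upward from Fred reaches: Nico, Tess, Hana, Ravi, Lior, Faye.
Chaining downward from Ben reaches: Nico.
Strictly between Fred and Ben are those in both lists: Nico — 1 element.

1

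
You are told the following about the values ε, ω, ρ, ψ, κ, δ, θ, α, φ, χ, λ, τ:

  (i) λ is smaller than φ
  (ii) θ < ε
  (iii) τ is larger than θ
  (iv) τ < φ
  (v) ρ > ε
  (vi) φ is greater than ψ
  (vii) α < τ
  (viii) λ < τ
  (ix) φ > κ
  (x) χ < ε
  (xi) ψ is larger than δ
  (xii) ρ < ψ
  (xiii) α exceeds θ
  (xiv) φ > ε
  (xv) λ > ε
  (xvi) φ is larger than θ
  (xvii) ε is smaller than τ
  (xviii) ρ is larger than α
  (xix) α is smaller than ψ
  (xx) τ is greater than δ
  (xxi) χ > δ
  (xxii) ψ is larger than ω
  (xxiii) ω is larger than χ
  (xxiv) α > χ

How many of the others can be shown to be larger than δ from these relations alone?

From δ the given relations immediately reach χ, ψ, τ.
From those, α, ω, ε, φ — 7 in total.
From those, ρ, λ — 9 in total.
Nothing else is reachable above δ; 9 in all.

9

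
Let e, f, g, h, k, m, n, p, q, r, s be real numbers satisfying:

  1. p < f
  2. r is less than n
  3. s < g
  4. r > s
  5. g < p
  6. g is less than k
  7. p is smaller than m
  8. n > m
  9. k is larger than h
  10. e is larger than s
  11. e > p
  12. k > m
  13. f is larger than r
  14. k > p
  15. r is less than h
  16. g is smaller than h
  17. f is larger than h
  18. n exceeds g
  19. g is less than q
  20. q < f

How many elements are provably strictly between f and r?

Chaining upward from r reaches: h, n, k.
Chaining downward from f reaches: s, g, p, h, q.
Strictly between r and f are those in both lists: h — 1 element.

1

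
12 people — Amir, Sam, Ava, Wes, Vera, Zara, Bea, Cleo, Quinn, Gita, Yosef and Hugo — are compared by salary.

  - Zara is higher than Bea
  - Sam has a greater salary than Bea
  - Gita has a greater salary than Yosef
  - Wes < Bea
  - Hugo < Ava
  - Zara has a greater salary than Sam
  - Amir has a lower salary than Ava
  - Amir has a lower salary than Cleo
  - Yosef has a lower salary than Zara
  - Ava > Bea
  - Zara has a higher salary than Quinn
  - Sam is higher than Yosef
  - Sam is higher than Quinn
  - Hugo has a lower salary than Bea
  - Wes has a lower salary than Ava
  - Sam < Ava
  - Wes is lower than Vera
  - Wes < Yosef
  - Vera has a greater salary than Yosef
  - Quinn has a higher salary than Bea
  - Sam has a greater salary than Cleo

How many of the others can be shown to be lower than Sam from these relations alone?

The elements the relations force below Sam are Hugo, Wes, Amir, Yosef, Bea, Cleo, Quinn — no chain reaches any other.
That is 7.

7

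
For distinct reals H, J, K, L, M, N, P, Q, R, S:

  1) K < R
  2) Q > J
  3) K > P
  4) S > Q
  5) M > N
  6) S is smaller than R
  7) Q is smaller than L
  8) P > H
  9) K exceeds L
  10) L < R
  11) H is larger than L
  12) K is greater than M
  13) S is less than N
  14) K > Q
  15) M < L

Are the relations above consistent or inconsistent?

Every relation is compatible with J < Q < S < N < M < L < H < P < K < R; the set is consistent.

consistent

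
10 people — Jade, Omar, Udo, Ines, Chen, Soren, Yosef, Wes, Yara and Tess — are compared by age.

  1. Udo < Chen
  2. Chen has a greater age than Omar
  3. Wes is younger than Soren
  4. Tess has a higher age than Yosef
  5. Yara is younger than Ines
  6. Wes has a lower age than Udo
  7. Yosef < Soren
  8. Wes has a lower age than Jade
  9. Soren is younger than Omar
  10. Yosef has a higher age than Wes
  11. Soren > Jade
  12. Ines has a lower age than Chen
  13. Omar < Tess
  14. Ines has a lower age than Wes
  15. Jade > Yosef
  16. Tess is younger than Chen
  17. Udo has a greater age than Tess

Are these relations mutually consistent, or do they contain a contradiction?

The single ordering Yara < Ines < Wes < Yosef < Jade < Soren < Omar < Tess < Udo < Chen satisfies every listed relation, so no contradiction arises.

consistent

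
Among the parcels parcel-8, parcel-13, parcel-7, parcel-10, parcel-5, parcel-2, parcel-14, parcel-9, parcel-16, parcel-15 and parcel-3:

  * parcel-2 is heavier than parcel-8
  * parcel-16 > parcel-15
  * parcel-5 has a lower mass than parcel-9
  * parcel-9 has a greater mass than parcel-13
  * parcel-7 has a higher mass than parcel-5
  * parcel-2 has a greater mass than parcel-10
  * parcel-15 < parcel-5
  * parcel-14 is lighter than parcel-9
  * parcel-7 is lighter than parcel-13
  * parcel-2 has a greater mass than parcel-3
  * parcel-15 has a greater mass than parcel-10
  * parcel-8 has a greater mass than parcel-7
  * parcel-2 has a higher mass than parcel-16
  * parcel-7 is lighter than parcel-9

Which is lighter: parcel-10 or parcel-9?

parcel-10

The relevant relations are parcel-10 < parcel-15; parcel-15 < parcel-5; parcel-5 < parcel-7; parcel-7 < parcel-13; parcel-13 < parcel-9.
Chaining these gives parcel-10 < parcel-15 < parcel-5 < parcel-7 < parcel-13 < parcel-9.
So parcel-10 < parcel-9; parcel-10 is the lighter of the two.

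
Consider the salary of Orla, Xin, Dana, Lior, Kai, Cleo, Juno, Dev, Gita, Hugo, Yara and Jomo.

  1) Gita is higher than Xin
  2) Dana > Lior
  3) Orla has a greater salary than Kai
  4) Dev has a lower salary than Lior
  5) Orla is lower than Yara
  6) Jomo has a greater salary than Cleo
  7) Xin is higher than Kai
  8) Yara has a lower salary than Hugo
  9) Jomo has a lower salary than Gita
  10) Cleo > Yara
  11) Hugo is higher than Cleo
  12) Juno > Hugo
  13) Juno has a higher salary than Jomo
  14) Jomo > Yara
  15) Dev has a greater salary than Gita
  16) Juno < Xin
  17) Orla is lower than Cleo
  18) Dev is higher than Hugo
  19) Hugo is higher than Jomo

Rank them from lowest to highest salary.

Kai < Orla < Yara < Cleo < Jomo < Hugo < Juno < Xin < Gita < Dev < Lior < Dana

The consecutive links are each given: Kai < Orla; Orla < Yara; Yara < Cleo; Cleo < Jomo; Jomo < Hugo; Hugo < Juno; Juno < Xin; Xin < Gita; Gita < Dev; Dev < Lior; Lior < Dana.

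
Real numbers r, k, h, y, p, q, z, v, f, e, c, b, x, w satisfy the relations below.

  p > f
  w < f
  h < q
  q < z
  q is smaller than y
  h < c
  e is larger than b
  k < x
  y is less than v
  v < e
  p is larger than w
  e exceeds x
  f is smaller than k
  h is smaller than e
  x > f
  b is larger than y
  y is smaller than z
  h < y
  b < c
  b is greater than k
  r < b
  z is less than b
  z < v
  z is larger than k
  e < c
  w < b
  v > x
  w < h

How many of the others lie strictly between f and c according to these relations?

6

The relations place f below c. An element lies strictly between them when it is forced above f and also forced below c.
Above f: {k, x, p, z, b, v, e}. Below c: {w, h, k, x, q, r, y, z, b, v, e}.
Intersection: {k, x, z, b, v, e} — 6.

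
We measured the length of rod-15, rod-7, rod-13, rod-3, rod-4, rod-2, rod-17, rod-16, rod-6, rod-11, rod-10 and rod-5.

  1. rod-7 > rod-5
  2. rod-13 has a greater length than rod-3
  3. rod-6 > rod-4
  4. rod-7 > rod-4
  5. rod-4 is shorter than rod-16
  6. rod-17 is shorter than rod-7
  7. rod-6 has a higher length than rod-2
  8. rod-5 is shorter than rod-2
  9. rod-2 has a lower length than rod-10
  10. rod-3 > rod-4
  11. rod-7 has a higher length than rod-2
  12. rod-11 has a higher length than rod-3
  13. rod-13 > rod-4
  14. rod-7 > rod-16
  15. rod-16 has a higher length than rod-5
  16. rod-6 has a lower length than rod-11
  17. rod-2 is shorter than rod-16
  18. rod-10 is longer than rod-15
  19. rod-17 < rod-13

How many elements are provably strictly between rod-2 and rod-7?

Chaining upward from rod-2 reaches: rod-6, rod-16, rod-11, rod-10.
Chaining downward from rod-7 reaches: rod-5, rod-17, rod-4, rod-16.
Strictly between rod-2 and rod-7 are those in both lists: rod-16 — 1 element.

1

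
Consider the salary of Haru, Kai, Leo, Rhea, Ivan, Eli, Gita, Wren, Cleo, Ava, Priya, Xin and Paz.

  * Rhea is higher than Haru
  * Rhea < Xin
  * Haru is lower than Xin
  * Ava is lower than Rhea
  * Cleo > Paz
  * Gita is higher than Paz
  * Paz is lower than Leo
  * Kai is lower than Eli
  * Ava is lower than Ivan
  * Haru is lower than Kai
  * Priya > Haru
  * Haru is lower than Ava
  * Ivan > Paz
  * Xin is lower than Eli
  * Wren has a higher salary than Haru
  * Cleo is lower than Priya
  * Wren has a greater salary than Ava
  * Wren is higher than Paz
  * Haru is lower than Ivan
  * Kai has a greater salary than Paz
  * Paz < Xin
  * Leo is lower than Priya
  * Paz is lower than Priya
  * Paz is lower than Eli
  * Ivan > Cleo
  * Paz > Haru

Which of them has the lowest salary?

Chaining upward from Haru: directly above it, Paz, Ava, Kai, Ivan, Rhea, Wren, Xin, Priya; then Cleo, Eli, Leo, Gita.
That covers every other element, and nothing is given below Haru, so Haru is the lowest salary.

Haru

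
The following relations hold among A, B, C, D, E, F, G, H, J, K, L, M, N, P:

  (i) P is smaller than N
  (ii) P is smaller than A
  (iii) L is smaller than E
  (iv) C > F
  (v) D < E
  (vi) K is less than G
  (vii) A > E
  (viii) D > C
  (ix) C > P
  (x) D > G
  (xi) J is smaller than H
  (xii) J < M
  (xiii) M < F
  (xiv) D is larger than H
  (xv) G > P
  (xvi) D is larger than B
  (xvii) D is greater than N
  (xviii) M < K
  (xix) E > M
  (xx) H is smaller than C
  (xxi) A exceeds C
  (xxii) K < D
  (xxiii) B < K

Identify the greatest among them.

A

J is not greatest since J < M; B is not greatest since B < K; M is not greatest since M < F; H is not greatest since H < C; P is not greatest since P < N; F is not greatest since F < C; K is not greatest since K < D; G is not greatest since G < D; L is not greatest since L < E; N is not greatest since N < D; C is not greatest since C < D; D is not greatest since D < E; E is not greatest since E < A.
Only A has nothing above it, so A is the greatest.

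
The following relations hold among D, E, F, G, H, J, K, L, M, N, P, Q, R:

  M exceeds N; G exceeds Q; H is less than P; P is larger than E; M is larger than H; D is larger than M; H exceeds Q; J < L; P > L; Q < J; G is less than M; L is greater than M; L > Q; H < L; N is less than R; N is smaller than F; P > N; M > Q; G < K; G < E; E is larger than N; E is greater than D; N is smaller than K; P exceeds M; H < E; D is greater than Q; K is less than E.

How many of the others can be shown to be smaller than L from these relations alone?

Directly below L: Q, H, J, M.
One step further: G, N (6 so far).
No other element is forced below L by the given relations, so the count is 6.

6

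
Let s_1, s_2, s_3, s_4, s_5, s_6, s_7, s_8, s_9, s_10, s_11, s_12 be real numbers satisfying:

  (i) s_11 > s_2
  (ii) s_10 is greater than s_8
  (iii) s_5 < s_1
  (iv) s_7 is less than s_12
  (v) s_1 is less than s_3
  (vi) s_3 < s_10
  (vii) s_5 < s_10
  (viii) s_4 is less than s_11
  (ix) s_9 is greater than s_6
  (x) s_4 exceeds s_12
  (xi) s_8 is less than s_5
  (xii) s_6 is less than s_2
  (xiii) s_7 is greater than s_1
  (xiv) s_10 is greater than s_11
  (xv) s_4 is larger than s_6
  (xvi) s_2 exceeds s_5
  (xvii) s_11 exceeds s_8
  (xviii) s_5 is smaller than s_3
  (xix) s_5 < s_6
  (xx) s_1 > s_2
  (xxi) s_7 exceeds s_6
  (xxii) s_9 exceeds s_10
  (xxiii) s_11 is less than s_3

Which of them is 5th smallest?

Piecing the relations together gives one ordering: s_8 < s_5 < s_6 < s_2 < s_1 < s_7 < s_12 < s_4 < s_11 < s_3 < s_10 < s_9.
The 5th smallest is s_1.

s_1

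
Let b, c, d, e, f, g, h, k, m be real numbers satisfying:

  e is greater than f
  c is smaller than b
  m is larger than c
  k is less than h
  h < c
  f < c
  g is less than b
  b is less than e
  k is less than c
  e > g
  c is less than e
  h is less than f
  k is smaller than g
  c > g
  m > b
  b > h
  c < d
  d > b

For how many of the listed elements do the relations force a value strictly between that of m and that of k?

The relations place k below m. An element lies strictly between them when it is forced above k and also forced below m.
Above k: {h, f, g, c, b, e, d}. Below m: {h, f, g, c, b}.
Intersection: {h, f, g, c, b} — 5.

5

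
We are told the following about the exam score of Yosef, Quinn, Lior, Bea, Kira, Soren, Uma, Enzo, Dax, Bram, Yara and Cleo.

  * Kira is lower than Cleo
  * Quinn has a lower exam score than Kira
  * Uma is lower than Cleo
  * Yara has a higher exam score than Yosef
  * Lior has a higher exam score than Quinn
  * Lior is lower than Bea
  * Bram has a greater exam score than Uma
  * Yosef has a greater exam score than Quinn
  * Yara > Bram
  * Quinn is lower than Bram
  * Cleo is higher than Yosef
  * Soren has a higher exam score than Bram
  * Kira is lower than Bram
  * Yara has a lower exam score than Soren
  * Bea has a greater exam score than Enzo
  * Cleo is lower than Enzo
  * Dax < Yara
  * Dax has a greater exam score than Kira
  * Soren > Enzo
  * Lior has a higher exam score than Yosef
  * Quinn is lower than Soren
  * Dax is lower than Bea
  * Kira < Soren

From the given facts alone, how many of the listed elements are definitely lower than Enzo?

The elements the relations force below Enzo are Quinn, Uma, Yosef, Kira, Cleo — no chain reaches any other.
That is 5.

5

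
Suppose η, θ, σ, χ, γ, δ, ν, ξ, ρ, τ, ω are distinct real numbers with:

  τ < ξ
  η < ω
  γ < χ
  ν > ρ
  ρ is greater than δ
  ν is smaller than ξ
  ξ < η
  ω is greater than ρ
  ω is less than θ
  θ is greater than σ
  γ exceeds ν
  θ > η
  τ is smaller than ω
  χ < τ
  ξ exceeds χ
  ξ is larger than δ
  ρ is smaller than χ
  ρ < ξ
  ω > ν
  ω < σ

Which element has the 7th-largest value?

The consecutive relations fix a unique order: δ < ρ < ν < γ < χ < τ < ξ < η < ω < σ < θ.
Counting 7 from the largest end gives χ.

χ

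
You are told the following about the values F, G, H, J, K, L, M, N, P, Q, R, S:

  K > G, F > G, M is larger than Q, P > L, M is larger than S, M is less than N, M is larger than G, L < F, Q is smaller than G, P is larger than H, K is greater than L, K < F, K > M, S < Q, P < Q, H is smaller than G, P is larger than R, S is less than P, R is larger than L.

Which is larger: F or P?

Link the given pairs in sequence: P < Q; Q < G; G < M; M < K; K < F.
Together: P < Q < G < M < K < F.
So P < F; F is the larger of the two.

F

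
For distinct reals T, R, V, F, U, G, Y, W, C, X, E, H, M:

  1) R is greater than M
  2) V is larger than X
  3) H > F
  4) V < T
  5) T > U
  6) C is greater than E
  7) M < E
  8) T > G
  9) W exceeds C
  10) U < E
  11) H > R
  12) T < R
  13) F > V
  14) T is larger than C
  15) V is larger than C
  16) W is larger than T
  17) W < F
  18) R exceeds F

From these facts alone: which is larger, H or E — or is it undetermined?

H

E < C < V < T < W < F < R < H, by transitivity through C, V, T, W, F, R.
So H is larger.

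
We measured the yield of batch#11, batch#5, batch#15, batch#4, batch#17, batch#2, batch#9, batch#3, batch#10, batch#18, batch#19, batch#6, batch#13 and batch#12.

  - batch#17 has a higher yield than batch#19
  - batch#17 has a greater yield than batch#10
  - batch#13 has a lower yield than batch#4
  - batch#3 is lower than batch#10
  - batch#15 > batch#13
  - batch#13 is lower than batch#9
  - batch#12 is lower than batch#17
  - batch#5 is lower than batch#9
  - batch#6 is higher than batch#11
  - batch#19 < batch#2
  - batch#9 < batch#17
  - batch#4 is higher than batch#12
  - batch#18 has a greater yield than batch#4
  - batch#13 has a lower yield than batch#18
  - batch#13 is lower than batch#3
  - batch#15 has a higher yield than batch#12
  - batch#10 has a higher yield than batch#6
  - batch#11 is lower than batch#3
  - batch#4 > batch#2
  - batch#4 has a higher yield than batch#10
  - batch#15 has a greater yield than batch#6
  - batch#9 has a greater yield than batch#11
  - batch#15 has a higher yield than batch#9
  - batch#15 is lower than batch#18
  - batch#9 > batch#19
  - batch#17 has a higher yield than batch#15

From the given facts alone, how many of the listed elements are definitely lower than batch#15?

Directly below batch#15: batch#13, batch#12, batch#9, batch#6.
One step further: batch#11, batch#19, batch#5 (7 so far).
No other element is forced below batch#15 by the given relations, so the count is 7.

7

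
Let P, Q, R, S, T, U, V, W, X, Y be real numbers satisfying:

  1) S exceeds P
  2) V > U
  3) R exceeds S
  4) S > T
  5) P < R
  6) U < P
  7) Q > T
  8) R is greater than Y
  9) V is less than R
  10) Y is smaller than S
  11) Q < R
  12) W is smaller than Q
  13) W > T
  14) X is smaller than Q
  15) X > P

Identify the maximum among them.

Y is not greatest since Y < S; T is not greatest since T < S; U is not greatest since U < P; P is not greatest since P < S; S is not greatest since S < R; X is not greatest since X < Q; W is not greatest since W < Q; Q is not greatest since Q < R; V is not greatest since V < R.
Only R has nothing above it, so R is the maximum.

R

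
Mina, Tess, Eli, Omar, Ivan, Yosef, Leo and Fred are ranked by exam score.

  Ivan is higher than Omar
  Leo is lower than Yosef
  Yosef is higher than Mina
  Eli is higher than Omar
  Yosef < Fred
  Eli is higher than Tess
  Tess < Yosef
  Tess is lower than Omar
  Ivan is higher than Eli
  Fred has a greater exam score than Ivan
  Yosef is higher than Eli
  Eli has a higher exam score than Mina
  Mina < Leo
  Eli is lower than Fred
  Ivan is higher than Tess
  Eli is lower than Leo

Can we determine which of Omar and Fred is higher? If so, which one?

Fred

Omar < Eli and Eli < Leo give Omar < Leo.
With Leo < Yosef: Omar < Eli < Leo < Yosef.
With Yosef < Fred: Omar < Eli < Leo < Yosef < Fred.
So Fred is higher.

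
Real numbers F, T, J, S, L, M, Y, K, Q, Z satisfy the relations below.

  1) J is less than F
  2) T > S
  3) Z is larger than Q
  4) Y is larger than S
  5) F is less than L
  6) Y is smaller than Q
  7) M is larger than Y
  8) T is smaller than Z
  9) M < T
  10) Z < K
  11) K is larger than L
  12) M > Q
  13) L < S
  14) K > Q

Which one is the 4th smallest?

S

The consecutive relations fix a unique order: J < F < L < S < Y < Q < M < T < Z < K.
Counting 4 from the smallest end gives S.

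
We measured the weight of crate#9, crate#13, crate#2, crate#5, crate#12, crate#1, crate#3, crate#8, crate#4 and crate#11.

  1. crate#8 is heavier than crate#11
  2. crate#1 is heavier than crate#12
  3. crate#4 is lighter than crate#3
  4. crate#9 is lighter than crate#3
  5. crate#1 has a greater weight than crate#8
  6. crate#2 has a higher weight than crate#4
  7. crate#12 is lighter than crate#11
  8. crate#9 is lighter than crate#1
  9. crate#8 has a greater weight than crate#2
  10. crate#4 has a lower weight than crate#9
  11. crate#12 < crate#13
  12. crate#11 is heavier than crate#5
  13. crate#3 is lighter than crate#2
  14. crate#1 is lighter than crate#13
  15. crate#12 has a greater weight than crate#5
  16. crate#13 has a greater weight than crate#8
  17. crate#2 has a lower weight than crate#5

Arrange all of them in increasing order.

crate#4 < crate#9 < crate#3 < crate#2 < crate#5 < crate#12 < crate#11 < crate#8 < crate#1 < crate#13

The consecutive links are each given: crate#4 < crate#9; crate#9 < crate#3; crate#3 < crate#2; crate#2 < crate#5; crate#5 < crate#12; crate#12 < crate#11; crate#11 < crate#8; crate#8 < crate#1; crate#1 < crate#13.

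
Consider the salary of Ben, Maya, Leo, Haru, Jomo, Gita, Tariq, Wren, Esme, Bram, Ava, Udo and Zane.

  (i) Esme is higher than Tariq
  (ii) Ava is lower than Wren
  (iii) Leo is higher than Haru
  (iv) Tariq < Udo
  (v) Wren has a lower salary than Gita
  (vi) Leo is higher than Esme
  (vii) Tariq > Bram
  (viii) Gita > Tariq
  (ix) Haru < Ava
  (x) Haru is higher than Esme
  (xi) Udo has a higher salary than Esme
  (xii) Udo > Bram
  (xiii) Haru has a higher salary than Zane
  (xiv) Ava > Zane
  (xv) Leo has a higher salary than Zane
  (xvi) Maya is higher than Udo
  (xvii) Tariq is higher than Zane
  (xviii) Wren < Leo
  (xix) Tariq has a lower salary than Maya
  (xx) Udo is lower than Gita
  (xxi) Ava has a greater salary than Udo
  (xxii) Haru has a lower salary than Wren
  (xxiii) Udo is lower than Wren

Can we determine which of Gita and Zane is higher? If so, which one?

Gita

The relevant relations are Zane < Tariq; Tariq < Esme; Esme < Udo; Udo < Ava; Ava < Wren; Wren < Gita.
Together: Zane < Tariq < Esme < Udo < Ava < Wren < Gita.
So Gita is higher.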